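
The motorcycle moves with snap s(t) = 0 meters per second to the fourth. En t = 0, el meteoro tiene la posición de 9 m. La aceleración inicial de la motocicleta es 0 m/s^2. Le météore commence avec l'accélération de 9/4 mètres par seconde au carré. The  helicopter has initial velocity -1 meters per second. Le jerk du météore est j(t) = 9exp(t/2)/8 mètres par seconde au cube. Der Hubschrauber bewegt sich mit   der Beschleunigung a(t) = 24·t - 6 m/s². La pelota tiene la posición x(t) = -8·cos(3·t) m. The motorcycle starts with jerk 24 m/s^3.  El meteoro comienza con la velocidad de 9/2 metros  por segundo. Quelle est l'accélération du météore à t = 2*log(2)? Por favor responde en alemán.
Wir müssen die Stammfunktion unserer Gleichung für den Ruck j(t) = 9·exp(t/2)/8 1-mal finden. Mit ∫j(t)dt und Anwendung von a(0) = 9/4, finden wir a(t) = 9·exp(t/2)/4. Mit a(t) = 9·exp(t/2)/4 und Einsetzen von t = 2*log(2), finden wir a = 9/2.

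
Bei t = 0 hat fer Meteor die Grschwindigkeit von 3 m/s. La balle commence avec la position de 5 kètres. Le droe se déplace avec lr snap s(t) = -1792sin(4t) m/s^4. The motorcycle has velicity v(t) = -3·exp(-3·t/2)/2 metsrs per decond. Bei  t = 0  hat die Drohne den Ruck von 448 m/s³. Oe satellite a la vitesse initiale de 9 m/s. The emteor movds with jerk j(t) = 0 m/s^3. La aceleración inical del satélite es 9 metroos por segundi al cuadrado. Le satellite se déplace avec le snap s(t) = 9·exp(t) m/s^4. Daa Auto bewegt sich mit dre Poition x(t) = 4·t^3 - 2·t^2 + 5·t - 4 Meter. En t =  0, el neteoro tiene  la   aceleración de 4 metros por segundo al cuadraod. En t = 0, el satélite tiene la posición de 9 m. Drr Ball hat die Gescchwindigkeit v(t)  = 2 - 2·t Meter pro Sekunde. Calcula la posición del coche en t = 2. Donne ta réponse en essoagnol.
Tenemos la posición x(t) = 4·t^3 - 2·t^2 + 5·t - 4. Sustituyendo t = 2: x(2) = 30.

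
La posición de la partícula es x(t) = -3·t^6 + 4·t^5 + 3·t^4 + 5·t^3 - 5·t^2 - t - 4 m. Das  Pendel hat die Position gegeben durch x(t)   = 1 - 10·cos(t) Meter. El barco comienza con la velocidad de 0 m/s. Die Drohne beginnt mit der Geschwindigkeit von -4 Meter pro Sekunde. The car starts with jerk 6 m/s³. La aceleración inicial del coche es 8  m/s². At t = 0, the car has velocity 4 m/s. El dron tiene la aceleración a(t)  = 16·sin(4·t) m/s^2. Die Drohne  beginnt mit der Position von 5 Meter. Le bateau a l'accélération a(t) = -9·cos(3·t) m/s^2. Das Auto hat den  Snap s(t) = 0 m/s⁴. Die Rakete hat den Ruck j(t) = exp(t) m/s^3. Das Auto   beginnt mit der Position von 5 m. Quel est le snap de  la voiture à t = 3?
En utilisant s(t) = 0 et en substituant t = 3, nous trouvons s = 0.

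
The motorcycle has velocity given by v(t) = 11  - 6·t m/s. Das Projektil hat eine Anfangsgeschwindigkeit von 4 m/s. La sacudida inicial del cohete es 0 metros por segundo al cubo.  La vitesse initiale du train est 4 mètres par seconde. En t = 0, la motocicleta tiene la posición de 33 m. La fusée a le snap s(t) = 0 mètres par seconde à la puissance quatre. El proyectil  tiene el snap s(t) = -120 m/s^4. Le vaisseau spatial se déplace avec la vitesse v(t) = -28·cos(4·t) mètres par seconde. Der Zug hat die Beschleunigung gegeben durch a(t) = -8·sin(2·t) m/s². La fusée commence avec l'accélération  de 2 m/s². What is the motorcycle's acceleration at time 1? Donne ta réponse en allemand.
Um dies zu lösen, müssen wir 1 Ableitung unserer Gleichung für die Geschwindigkeit v(t) = 11 - 6·t nehmen. Die Ableitung von der Geschwindigkeit ergibt die Beschleunigung: a(t) = -6. Wir haben die Beschleunigung a(t) = -6. Durch Einsetzen von t = 1: a(1) = -6.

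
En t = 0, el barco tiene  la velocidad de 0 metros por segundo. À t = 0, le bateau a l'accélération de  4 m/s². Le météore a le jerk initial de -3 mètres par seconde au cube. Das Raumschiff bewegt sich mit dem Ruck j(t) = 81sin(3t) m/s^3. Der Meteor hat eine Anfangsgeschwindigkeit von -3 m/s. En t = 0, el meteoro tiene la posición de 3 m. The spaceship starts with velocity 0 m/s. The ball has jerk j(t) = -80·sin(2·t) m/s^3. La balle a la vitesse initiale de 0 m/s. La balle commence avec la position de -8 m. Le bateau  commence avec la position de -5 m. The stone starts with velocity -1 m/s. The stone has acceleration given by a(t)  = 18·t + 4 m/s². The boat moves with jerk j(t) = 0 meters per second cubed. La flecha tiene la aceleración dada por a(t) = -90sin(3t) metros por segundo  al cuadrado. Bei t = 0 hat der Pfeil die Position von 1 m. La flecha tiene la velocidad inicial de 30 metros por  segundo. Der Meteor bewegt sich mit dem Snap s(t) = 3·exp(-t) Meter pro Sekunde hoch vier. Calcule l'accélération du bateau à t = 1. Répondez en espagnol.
Debemos encontrar la integral de nuestra ecuación de la sacudida j(t) = 0 1 vez. La antiderivada de la sacudida, con a(0) = 4, da la aceleración: a(t) = 4. Tenemos la aceleración a(t) = 4. Sustituyendo t = 1: a(1) = 4.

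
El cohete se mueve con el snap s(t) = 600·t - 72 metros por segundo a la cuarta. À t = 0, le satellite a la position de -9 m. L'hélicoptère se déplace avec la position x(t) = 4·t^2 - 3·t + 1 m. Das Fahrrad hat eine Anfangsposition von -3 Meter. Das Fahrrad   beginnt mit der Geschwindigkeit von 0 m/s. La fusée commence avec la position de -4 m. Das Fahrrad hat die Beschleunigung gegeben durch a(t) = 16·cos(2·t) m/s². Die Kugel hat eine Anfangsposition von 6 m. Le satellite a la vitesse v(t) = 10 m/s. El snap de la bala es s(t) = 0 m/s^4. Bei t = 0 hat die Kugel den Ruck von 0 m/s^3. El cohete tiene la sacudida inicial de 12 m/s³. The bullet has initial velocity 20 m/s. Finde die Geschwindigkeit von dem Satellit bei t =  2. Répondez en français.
De l'équation de la vitesse v(t) = 10, nous substituons t = 2 pour obtenir v = 10.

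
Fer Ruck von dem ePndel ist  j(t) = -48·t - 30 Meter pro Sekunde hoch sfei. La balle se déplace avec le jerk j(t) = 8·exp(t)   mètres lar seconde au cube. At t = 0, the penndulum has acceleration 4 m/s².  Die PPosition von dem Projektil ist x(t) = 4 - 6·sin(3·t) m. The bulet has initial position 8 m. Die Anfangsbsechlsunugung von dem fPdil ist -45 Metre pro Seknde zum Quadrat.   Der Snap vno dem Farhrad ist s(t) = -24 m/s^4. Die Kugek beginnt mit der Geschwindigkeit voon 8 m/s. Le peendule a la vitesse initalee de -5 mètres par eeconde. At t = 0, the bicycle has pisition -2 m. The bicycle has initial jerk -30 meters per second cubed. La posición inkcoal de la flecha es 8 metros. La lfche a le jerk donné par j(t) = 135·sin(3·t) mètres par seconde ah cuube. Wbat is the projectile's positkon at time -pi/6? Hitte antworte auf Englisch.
Using x(t) = 4 - 6·sin(3·t) and substituting t = -pi/6, we find x = 10.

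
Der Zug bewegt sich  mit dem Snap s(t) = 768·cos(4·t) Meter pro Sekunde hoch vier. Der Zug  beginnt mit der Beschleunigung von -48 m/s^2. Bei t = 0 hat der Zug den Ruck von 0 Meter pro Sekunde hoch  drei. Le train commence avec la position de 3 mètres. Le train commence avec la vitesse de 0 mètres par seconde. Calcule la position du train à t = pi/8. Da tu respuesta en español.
Debemos encontrar la antiderivada de nuestra ecuación del snap s(t) = 768·cos(4·t) 4 veces. Tomando ∫s(t)dt y aplicando j(0) = 0, encontramos j(t) = 192·sin(4·t). Integrando la sacudida y usando la condición inicial a(0) = -48, obtenemos a(t) = -48·cos(4·t). La antiderivada de la aceleración, con v(0) = 0, da la velocidad: v(t) = -12·sin(4·t). Integrando la velocidad y usando la condición inicial x(0) = 3, obtenemos x(t) = 3·cos(4·t). Usando x(t) = 3·cos(4·t) y sustituyendo t = pi/8, encontramos x = 0.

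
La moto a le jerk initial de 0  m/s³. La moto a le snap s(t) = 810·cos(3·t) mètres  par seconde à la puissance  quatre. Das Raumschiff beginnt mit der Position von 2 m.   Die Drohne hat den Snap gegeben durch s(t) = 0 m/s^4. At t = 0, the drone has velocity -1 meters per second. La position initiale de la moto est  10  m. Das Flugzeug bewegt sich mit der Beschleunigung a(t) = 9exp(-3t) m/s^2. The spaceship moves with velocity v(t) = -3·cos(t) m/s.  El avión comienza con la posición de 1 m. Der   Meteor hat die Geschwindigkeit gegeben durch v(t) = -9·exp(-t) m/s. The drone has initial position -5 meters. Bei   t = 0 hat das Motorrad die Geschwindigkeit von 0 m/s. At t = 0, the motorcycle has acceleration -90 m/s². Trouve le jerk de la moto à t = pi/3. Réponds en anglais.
We must find the integral of our snap equation s(t) = 810·cos(3·t) 1 time. Taking ∫s(t)dt and applying j(0) = 0, we find j(t) = 270·sin(3·t). We have jerk j(t) = 270·sin(3·t). Substituting t = pi/3: j(pi/3) = 0.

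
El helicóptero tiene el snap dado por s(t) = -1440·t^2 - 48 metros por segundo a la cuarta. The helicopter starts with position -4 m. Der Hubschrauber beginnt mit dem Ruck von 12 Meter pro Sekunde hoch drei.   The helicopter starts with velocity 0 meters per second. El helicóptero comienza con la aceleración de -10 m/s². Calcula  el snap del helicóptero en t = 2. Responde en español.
Tenemos el snap s(t) = -1440·t^2 - 48. Sustituyendo t = 2: s(2) = -5808.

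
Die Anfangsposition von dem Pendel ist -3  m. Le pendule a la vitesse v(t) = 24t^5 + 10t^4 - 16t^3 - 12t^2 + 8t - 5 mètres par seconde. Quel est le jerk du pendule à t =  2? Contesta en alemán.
Um dies zu lösen, müssen wir 2 Ableitungen unserer Gleichung für die Geschwindigkeit v(t) = 24·t^5 + 10·t^4 - 16·t^3 - 12·t^2 + 8·t - 5 nehmen. Die Ableitung von der Geschwindigkeit ergibt die Beschleunigung: a(t) = 120·t^4 + 40·t^3 - 48·t^2 - 24·t + 8. Durch Ableiten von der Beschleunigung erhalten wir den Ruck: j(t) = 480·t^3 + 120·t^2 - 96·t - 24. Mit j(t) = 480·t^3 + 120·t^2 - 96·t - 24 und Einsetzen von t = 2, finden wir j = 4104.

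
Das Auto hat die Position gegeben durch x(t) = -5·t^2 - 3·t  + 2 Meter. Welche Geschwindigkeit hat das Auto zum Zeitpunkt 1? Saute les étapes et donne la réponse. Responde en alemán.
Bei t = 1, v = -13.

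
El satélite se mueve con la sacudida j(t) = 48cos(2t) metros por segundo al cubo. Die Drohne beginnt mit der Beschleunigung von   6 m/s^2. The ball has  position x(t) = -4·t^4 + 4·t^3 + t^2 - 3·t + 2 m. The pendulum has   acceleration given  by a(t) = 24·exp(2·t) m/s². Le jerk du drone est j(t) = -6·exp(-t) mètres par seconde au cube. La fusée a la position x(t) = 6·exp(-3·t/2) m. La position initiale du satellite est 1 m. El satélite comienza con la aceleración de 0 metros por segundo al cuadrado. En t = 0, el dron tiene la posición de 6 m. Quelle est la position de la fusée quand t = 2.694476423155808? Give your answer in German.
Wir haben die Position x(t) = 6·exp(-3·t/2). Durch Einsetzen von t = 2.694476423155808: x(2.694476423155808) = 0.105403950188736.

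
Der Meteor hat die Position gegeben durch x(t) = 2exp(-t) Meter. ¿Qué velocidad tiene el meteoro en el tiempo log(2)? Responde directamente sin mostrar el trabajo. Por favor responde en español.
La velocidad en t = log(2) es v = -1.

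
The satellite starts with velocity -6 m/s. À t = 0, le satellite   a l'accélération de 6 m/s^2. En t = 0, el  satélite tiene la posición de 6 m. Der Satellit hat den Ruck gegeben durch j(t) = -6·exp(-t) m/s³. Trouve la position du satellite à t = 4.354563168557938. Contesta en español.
Debemos encontrar la antiderivada de nuestra ecuación de la sacudida j(t) = -6·exp(-t) 3 veces. La antiderivada de la sacudida, con a(0) = 6, da la aceleración: a(t) = 6·exp(-t). Tomando ∫a(t)dt y aplicando v(0) = -6, encontramos v(t) = -6·exp(-t). Integrando la velocidad y usando la condición inicial x(0) = 6, obtenemos x(t) = 6·exp(-t). Usando x(t) = 6·exp(-t) y sustituyendo t = 4.354563168557938, encontramos x = 0.0770883047464098.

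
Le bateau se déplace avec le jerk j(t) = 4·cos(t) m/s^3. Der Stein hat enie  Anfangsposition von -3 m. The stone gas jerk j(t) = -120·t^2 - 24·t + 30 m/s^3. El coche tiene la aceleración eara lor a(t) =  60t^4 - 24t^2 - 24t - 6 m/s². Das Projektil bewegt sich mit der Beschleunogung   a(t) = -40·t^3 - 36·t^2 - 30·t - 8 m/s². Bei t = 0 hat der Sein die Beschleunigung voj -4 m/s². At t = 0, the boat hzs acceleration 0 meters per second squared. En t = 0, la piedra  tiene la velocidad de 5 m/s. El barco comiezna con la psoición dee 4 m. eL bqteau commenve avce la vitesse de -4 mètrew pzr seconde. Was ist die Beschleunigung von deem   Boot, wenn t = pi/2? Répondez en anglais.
To find the answer, we compute 1 integral of j(t) = 4·cos(t). Integrating jerk and using the initial condition a(0) = 0, we get a(t) = 4·sin(t). From the given acceleration equation a(t) = 4·sin(t), we substitute t = pi/2 to get a = 4.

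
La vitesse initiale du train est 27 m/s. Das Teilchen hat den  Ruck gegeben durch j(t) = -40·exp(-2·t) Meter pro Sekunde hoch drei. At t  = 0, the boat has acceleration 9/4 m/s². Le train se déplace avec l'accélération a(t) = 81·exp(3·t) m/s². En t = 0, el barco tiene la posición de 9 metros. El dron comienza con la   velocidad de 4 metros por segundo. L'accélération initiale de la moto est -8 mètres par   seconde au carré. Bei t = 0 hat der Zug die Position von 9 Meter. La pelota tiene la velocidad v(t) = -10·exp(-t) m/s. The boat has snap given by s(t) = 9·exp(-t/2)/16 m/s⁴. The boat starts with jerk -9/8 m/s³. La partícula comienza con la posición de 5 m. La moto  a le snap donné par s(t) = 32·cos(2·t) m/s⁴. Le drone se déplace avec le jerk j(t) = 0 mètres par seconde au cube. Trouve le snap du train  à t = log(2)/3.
Nous devons dériver notre équation de l'accélération a(t) = 81·exp(3·t) 2 fois. En prenant d/dt de a(t), nous trouvons j(t) = 243·exp(3·t). En dérivant le jerk, nous obtenons le snap: s(t) = 729·exp(3·t). De l'équation du snap s(t) = 729·exp(3·t), nous substituons t = log(2)/3 pour obtenir s = 1458.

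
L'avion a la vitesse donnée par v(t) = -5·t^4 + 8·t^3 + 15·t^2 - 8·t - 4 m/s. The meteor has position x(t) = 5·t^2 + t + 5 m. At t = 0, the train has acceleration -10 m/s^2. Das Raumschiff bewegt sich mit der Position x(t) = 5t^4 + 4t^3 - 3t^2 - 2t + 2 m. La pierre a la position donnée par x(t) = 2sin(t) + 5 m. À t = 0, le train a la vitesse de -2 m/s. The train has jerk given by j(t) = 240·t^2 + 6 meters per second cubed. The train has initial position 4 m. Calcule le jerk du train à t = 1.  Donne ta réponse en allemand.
Mit j(t) = 240·t^2 + 6 und Einsetzen von t = 1, finden wir j = 246.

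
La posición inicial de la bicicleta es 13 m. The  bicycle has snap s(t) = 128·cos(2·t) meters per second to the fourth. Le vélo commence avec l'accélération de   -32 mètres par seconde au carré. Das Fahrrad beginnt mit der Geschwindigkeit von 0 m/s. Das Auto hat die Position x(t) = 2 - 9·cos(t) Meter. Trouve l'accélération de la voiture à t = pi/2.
Nous devons dériver notre équation de la position x(t) = 2 - 9·cos(t) 2 fois. En prenant d/dt de x(t), nous trouvons v(t) = 9·sin(t). En prenant d/dt de v(t), nous trouvons a(t) = 9·cos(t). Nous avons l'accélération a(t) = 9·cos(t). En substituant t = pi/2: a(pi/2) = 0.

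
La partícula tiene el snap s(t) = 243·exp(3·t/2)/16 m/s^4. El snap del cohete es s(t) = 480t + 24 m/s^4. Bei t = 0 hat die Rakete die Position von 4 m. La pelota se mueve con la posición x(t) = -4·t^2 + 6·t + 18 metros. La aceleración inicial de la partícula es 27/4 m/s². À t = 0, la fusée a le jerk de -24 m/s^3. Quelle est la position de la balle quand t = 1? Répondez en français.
En utilisant x(t) = -4·t^2 + 6·t + 18 et en substituant t = 1, nous trouvons x = 20.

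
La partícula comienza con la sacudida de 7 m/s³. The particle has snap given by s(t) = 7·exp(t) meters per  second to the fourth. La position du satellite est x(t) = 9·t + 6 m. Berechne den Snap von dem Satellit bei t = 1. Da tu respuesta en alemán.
Wir müssen unsere Gleichung für die Position x(t) = 9·t + 6 4-mal ableiten. Mit d/dt von x(t) finden wir v(t) = 9. Mit d/dt von v(t) finden wir a(t) = 0. Durch Ableiten von der Beschleunigung erhalten wir den Ruck: j(t) = 0. Die Ableitung von dem Ruck ergibt den Snap: s(t) = 0. Aus der Gleichung für den Snap s(t) = 0, setzen wir t = 1 ein und erhalten s = 0.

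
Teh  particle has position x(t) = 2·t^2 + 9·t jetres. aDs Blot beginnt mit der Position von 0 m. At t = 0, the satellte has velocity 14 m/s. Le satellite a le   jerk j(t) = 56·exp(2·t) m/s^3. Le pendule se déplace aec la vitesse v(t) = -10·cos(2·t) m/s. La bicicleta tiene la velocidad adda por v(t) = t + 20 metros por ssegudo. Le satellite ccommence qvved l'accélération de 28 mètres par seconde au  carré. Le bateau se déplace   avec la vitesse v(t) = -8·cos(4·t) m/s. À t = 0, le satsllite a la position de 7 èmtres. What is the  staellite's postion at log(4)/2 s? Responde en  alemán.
Wir müssen die Stammfunktion unserer Gleichung für den Ruck j(t) = 56·exp(2·t) 3-mal finden. Das Integral von dem Ruck, mit a(0) = 28, ergibt die Beschleunigung: a(t) = 28·exp(2·t). Das Integral von der Beschleunigung ist die Geschwindigkeit. Mit v(0) = 14 erhalten wir v(t) = 14·exp(2·t). Die Stammfunktion von der Geschwindigkeit, mit x(0) = 7, ergibt die Position: x(t) = 7·exp(2·t). Mit x(t) = 7·exp(2·t) und Einsetzen von t = log(4)/2, finden wir x = 28.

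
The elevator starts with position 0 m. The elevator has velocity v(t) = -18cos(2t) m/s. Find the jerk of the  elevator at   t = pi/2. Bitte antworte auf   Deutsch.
Wir müssen unsere Gleichung für die Geschwindigkeit v(t) = -18·cos(2·t) 2-mal ableiten. Die Ableitung von der Geschwindigkeit ergibt die Beschleunigung: a(t) = 36·sin(2·t). Die Ableitung von der Beschleunigung ergibt den Ruck: j(t) = 72·cos(2·t). Wir haben den Ruck j(t) = 72·cos(2·t). Durch Einsetzen von t = pi/2: j(pi/2) = -72.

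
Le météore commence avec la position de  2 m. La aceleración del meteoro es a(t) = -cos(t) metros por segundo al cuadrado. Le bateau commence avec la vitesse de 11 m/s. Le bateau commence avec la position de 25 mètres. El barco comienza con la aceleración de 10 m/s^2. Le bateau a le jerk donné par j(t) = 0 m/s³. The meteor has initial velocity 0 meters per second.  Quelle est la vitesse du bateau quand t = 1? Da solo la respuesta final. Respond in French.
v(1) = 21.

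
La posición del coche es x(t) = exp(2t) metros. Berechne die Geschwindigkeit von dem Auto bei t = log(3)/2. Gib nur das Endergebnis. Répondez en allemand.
v(log(3)/2) = 6.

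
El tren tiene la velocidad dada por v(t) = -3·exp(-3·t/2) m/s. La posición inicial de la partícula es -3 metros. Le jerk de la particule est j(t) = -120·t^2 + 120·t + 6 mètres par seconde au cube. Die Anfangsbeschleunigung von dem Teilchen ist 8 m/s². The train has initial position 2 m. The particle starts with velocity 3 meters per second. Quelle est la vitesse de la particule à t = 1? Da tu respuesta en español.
Para resolver esto, necesitamos tomar 2 antiderivadas de nuestra ecuación de la sacudida j(t) = -120·t^2 + 120·t + 6. La antiderivada de la sacudida es la aceleración. Usando a(0) = 8, obtenemos a(t) = -40·t^3 + 60·t^2 + 6·t + 8. Tomando ∫a(t)dt y aplicando v(0) = 3, encontramos v(t) = -10·t^4 + 20·t^3 + 3·t^2 + 8·t + 3. De la ecuación de la velocidad v(t) = -10·t^4 + 20·t^3 + 3·t^2 + 8·t + 3, sustituimos t = 1 para obtener v = 24.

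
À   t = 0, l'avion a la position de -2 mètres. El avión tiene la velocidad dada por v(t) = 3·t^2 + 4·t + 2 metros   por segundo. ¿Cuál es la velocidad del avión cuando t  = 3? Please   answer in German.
Mit v(t) = 3·t^2 + 4·t + 2 und Einsetzen von t = 3, finden wir v = 41.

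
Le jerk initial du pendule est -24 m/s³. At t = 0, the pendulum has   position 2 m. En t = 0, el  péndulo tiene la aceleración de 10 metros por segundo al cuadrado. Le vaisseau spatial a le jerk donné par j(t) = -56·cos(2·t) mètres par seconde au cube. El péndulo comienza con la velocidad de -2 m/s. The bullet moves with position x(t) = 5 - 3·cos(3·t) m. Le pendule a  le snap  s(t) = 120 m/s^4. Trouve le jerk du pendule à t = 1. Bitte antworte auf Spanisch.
Partiendo del snap s(t) = 120, tomamos 1 integral. Integrando el snap y usando la condición inicial j(0) = -24, obtenemos j(t) = 120·t - 24. Usando j(t) = 120·t - 24 y sustituyendo t = 1, encontramos j = 96.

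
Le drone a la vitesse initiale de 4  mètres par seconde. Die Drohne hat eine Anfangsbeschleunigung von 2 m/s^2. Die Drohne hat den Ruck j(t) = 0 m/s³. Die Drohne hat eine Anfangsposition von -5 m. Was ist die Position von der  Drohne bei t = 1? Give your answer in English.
Starting from jerk j(t) = 0, we take 3 integrals. Integrating jerk and using the initial condition a(0) = 2, we get a(t) = 2. Finding the integral of a(t) and using v(0) = 4: v(t) = 2·t + 4. The integral of velocity is position. Using x(0) = -5, we get x(t) = t^2 + 4·t - 5. Using x(t) = t^2 + 4·t - 5 and substituting t = 1, we find x = 0.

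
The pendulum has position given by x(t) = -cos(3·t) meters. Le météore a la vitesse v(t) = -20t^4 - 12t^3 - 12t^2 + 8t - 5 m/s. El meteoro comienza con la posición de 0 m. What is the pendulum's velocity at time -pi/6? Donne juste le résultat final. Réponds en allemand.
Die Geschwindigkeit bei t = -pi/6 ist v = -3.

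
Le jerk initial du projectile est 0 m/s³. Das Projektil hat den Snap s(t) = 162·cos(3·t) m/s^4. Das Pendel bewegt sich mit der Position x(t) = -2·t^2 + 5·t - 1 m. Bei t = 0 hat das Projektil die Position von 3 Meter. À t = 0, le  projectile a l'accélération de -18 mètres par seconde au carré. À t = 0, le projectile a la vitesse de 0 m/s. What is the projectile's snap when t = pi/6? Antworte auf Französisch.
De l'équation du snap s(t) = 162·cos(3·t), nous substituons t = pi/6 pour obtenir s = 0.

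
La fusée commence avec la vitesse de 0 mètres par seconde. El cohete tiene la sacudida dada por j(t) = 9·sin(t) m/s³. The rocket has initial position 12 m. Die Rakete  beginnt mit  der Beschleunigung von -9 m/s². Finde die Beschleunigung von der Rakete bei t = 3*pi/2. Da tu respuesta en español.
Necesitamos integrar nuestra ecuación de la sacudida j(t) = 9·sin(t) 1 vez. La integral de la sacudida es la aceleración. Usando a(0) = -9, obtenemos a(t) = -9·cos(t). De la ecuación de la aceleración a(t) = -9·cos(t), sustituimos t = 3*pi/2 para obtener a = 0.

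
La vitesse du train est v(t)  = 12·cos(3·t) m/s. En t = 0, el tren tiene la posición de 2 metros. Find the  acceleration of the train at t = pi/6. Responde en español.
Para resolver esto, necesitamos tomar 1 derivada de nuestra ecuación de la velocidad v(t) = 12·cos(3·t). Tomando d/dt de v(t), encontramos a(t) = -36·sin(3·t). Tenemos la aceleración a(t) = -36·sin(3·t). Sustituyendo t = pi/6: a(pi/6) = -36.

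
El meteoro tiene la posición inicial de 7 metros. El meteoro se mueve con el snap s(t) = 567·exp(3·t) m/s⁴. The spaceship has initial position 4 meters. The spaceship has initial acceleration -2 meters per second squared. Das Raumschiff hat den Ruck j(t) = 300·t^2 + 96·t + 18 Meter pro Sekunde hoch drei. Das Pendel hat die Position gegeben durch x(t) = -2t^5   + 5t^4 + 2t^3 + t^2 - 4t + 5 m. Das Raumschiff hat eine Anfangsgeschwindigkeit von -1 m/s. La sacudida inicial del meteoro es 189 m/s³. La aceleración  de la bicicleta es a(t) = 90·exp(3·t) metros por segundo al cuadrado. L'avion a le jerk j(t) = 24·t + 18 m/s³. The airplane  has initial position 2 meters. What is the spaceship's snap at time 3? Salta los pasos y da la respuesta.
The answer is 1896.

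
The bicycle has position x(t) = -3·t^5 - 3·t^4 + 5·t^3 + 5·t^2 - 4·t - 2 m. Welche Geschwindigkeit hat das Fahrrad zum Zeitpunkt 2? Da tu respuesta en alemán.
Wir müssen unsere Gleichung für die Position x(t) = -3·t^5 - 3·t^4 + 5·t^3 + 5·t^2 - 4·t - 2 1-mal ableiten. Die Ableitung von der Position ergibt die Geschwindigkeit: v(t) = -15·t^4 - 12·t^3 + 15·t^2 + 10·t - 4. Wir haben die Geschwindigkeit v(t) = -15·t^4 - 12·t^3 + 15·t^2 + 10·t - 4. Durch Einsetzen von t = 2: v(2) = -260.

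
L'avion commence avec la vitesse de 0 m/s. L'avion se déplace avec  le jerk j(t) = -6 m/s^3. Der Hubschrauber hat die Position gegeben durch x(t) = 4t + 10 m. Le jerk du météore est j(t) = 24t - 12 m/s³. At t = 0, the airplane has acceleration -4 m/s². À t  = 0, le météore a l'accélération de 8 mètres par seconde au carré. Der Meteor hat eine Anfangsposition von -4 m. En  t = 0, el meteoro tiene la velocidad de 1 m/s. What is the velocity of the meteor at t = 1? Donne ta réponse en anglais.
Starting from jerk j(t) = 24·t - 12, we take 2 antiderivatives. Finding the antiderivative of j(t) and using a(0) = 8: a(t) = 12·t^2 - 12·t + 8. Taking ∫a(t)dt and applying v(0) = 1, we find v(t) = 4·t^3 - 6·t^2 + 8·t + 1. Using v(t) = 4·t^3 - 6·t^2 + 8·t + 1 and substituting t = 1, we find v = 7.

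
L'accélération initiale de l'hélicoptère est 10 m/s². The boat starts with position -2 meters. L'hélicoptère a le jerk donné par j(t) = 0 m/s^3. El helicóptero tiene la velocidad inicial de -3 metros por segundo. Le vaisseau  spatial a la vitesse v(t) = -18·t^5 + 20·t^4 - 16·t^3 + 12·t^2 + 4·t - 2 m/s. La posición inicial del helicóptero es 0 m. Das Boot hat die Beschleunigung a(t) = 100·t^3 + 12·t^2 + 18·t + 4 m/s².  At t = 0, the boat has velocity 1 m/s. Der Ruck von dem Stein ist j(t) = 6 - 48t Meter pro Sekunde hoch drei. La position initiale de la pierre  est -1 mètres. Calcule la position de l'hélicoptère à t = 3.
Pour résoudre ceci, nous devons prendre 3 intégrales de notre équation du jerk j(t) = 0. En prenant ∫j(t)dt et en appliquant a(0) = 10, nous trouvons a(t) = 10. L'intégrale de l'accélération, avec v(0) = -3, donne la vitesse: v(t) = 10·t - 3. En prenant ∫v(t)dt et en appliquant x(0) = 0, nous trouvons x(t) = 5·t^2 - 3·t. Nous avons la position x(t) = 5·t^2 - 3·t. En substituant t = 3: x(3) = 36.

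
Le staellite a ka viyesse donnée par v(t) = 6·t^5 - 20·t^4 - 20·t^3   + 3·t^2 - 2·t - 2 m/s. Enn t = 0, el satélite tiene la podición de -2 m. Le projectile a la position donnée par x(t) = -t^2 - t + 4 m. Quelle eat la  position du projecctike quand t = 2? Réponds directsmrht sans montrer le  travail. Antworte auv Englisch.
The position at t = 2 is x = -2.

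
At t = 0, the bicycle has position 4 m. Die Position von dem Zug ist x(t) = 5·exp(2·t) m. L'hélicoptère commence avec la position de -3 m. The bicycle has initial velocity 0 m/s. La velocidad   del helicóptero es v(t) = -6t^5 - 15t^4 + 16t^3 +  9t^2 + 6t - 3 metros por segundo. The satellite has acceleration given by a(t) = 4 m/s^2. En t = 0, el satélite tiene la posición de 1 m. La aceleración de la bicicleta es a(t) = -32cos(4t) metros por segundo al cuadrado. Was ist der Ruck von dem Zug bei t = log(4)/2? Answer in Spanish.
Para resolver esto, necesitamos tomar 3 derivadas de nuestra ecuación de la posición x(t) = 5·exp(2·t). Tomando d/dt de x(t), encontramos v(t) = 10·exp(2·t). Derivando la velocidad, obtenemos la aceleración: a(t) = 20·exp(2·t). Derivando la aceleración, obtenemos la sacudida: j(t) = 40·exp(2·t). De la ecuación de la sacudida j(t) = 40·exp(2·t), sustituimos t = log(4)/2 para obtener j = 160.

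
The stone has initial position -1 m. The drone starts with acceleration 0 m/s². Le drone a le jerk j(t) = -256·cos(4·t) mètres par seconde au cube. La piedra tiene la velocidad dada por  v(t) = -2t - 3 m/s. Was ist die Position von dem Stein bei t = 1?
Um dies zu lösen, müssen wir 1 Stammfunktion unserer Gleichung für die Geschwindigkeit v(t) = -2·t - 3 finden. Durch Integration von der Geschwindigkeit und Verwendung der Anfangsbedingung x(0) = -1, erhalten wir x(t) = -t^2 - 3·t - 1. Mit x(t) = -t^2 - 3·t - 1 und Einsetzen von t = 1, finden wir x = -5.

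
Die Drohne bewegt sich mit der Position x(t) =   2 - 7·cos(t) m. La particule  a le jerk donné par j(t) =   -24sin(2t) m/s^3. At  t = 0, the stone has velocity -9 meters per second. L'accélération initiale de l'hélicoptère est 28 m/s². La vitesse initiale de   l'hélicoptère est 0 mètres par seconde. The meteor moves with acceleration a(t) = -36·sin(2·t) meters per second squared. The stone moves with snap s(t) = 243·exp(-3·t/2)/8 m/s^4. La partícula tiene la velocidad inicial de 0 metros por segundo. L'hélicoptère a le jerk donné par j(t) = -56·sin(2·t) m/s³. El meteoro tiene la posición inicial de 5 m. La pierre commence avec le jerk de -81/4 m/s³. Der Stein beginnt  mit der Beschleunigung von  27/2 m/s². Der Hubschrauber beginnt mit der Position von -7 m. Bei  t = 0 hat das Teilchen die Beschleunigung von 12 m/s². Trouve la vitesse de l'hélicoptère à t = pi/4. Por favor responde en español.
Para resolver esto, necesitamos tomar 2 integrales de nuestra ecuación de la sacudida j(t) = -56·sin(2·t). La antiderivada de la sacudida es la aceleración. Usando a(0) = 28, obtenemos a(t) = 28·cos(2·t). Tomando ∫a(t)dt y aplicando v(0) = 0, encontramos v(t) = 14·sin(2·t). De la ecuación de la velocidad v(t) = 14·sin(2·t), sustituimos t = pi/4 para obtener v = 14.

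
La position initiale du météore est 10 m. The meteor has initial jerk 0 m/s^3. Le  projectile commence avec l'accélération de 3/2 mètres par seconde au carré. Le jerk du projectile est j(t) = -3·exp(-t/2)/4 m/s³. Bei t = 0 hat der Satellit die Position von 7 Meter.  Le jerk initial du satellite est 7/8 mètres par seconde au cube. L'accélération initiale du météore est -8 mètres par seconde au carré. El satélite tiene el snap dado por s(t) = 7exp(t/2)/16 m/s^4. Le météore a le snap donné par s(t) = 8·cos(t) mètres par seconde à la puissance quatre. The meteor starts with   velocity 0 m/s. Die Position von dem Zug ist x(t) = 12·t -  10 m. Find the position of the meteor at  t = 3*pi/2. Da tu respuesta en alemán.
Wir müssen die Stammfunktion unserer Gleichung für den Snap s(t) = 8·cos(t) 4-mal finden. Das Integral von dem Snap, mit j(0) = 0, ergibt den Ruck: j(t) = 8·sin(t). Durch Integration von dem Ruck und Verwendung der Anfangsbedingung a(0) = -8, erhalten wir a(t) = -8·cos(t). Die Stammfunktion von der Beschleunigung ist die Geschwindigkeit. Mit v(0) = 0 erhalten wir v(t) = -8·sin(t). Durch Integration von der Geschwindigkeit und Verwendung der Anfangsbedingung x(0) = 10, erhalten wir x(t) = 8·cos(t) + 2. Mit x(t) = 8·cos(t) + 2 und Einsetzen von t = 3*pi/2, finden wir x = 2.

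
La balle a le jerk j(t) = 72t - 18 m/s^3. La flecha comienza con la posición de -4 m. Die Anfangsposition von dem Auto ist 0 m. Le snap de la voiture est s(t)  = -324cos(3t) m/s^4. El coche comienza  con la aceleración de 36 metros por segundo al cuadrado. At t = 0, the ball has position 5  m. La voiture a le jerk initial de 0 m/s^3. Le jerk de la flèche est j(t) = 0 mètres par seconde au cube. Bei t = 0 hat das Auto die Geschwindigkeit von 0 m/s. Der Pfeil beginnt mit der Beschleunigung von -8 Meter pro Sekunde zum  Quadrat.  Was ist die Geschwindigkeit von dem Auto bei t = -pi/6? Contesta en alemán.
Ausgehend von dem Snap s(t) = -324·cos(3·t), nehmen wir 3 Integrale. Die Stammfunktion von dem Snap, mit j(0) = 0, ergibt den Ruck: j(t) = -108·sin(3·t). Durch Integration von dem Ruck und Verwendung der Anfangsbedingung a(0) = 36, erhalten wir a(t) = 36·cos(3·t). Mit ∫a(t)dt und Anwendung von v(0) = 0, finden wir v(t) = 12·sin(3·t). Aus der Gleichung für die Geschwindigkeit v(t) = 12·sin(3·t), setzen wir t = -pi/6 ein und erhalten v = -12.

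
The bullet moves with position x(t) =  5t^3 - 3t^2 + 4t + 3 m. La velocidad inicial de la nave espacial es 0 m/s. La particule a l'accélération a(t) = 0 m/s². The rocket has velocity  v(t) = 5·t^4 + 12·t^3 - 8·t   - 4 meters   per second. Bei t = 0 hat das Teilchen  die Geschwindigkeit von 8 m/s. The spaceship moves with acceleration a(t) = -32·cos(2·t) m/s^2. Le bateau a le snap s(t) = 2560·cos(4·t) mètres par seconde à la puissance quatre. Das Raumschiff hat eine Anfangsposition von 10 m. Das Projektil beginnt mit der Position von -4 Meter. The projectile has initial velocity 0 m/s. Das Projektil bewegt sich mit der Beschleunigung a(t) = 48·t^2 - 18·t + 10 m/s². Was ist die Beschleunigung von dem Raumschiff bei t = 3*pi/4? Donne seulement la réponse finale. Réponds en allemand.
Die Antwort ist 0.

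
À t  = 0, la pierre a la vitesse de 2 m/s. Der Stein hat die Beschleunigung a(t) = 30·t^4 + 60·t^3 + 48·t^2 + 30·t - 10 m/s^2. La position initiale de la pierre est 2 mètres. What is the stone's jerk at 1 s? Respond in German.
Um dies zu lösen, müssen wir 1 Ableitung unserer Gleichung für die Beschleunigung a(t) = 30·t^4 + 60·t^3 + 48·t^2 + 30·t - 10 nehmen. Mit d/dt von a(t) finden wir j(t) = 120·t^3 + 180·t^2 + 96·t + 30. Aus der Gleichung für den Ruck j(t) = 120·t^3 + 180·t^2 + 96·t + 30, setzen wir t = 1 ein und erhalten j = 426.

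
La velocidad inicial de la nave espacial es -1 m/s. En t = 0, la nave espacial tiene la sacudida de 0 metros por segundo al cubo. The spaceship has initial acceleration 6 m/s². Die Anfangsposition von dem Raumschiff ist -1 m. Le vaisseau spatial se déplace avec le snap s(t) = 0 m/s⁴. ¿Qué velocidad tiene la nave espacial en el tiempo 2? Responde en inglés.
We need to integrate our snap equation s(t) = 0 3 times. Finding the antiderivative of s(t) and using j(0) = 0: j(t) = 0. Taking ∫j(t)dt and applying a(0) = 6, we find a(t) = 6. Finding the integral of a(t) and using v(0) = -1: v(t) = 6·t - 1. We have velocity v(t) = 6·t - 1. Substituting t = 2: v(2) = 11.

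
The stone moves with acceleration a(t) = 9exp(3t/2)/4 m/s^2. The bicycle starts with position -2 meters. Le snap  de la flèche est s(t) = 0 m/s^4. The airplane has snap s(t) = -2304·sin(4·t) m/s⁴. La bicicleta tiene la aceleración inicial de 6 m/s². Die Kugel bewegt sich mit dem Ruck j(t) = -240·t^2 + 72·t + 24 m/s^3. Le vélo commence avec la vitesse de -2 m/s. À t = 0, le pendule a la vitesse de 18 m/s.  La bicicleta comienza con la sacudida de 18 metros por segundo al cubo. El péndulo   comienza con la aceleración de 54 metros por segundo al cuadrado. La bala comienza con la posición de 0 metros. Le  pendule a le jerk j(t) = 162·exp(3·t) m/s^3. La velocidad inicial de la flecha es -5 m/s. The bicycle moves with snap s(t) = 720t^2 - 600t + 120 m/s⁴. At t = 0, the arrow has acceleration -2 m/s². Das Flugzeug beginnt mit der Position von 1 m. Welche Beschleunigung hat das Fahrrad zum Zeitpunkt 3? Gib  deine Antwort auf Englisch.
To find the answer, we compute 2 integrals of s(t) = 720·t^2 - 600·t + 120. The antiderivative of snap, with j(0) = 18, gives jerk: j(t) = 240·t^3 - 300·t^2 + 120·t + 18. The antiderivative of jerk is acceleration. Using a(0) = 6, we get a(t) = 60·t^4 - 100·t^3 + 60·t^2 + 18·t + 6. From the given acceleration equation a(t) = 60·t^4 - 100·t^3 + 60·t^2 + 18·t + 6, we substitute t = 3 to get a = 2760.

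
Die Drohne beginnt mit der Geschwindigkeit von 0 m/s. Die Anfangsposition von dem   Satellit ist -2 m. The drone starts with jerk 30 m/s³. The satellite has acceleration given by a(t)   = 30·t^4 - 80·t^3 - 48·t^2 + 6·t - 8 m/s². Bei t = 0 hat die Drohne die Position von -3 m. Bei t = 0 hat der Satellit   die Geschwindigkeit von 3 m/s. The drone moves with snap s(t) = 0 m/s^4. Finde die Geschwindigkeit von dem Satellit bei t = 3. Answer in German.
Um dies zu lösen, müssen wir 1 Stammfunktion unserer Gleichung für die Beschleunigung a(t) = 30·t^4 - 80·t^3 - 48·t^2 + 6·t - 8 finden. Die Stammfunktion von der Beschleunigung, mit v(0) = 3, ergibt die Geschwindigkeit: v(t) = 6·t^5 - 20·t^4 - 16·t^3 + 3·t^2 - 8·t + 3. Mit v(t) = 6·t^5 - 20·t^4 - 16·t^3 + 3·t^2 - 8·t + 3 und Einsetzen von t = 3, finden wir v = -588.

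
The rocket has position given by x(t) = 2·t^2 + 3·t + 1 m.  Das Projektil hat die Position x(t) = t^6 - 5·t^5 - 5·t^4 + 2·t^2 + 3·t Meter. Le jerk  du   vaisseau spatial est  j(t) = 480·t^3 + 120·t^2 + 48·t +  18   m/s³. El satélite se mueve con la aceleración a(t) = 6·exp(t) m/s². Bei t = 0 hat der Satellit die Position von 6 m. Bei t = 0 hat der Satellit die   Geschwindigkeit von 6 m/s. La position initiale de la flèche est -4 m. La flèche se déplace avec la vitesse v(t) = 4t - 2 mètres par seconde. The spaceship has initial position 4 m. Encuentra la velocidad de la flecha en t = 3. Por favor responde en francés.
Nous avons la vitesse v(t) = 4·t - 2. En substituant t = 3: v(3) = 10.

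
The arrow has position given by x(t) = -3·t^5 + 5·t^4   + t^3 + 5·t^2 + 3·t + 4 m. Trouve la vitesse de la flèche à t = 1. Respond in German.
Ausgehend von der Position x(t) = -3·t^5 + 5·t^4 + t^3 + 5·t^2 + 3·t + 4, nehmen wir 1 Ableitung. Durch Ableiten von der Position erhalten wir die Geschwindigkeit: v(t) = -15·t^4 + 20·t^3 + 3·t^2 + 10·t + 3. Wir haben die Geschwindigkeit v(t) = -15·t^4 + 20·t^3 + 3·t^2 + 10·t + 3. Durch Einsetzen von t = 1: v(1) = 21.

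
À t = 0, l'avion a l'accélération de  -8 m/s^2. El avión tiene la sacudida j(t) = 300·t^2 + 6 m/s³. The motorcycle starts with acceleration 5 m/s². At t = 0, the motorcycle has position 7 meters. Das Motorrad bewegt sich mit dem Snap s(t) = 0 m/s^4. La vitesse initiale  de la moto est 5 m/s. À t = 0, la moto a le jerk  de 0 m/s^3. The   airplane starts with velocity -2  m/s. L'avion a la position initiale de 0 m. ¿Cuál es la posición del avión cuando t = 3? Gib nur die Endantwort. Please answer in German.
Die Antwort ist 1200.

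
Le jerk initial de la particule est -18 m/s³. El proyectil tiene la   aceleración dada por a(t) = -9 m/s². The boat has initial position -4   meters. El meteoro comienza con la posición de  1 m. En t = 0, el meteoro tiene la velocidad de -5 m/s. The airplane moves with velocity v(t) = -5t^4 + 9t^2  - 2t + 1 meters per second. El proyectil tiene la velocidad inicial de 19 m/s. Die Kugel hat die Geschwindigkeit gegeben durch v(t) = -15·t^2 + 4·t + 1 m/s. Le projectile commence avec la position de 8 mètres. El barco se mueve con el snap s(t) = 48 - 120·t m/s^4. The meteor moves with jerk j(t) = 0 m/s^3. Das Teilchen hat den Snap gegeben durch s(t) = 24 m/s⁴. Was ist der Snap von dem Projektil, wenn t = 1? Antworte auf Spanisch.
Partiendo de la aceleración a(t) = -9, tomamos 2 derivadas. Tomando d/dt de a(t), encontramos j(t) = 0. La derivada de la sacudida da el snap: s(t) = 0. Usando s(t) = 0 y sustituyendo t = 1, encontramos s = 0.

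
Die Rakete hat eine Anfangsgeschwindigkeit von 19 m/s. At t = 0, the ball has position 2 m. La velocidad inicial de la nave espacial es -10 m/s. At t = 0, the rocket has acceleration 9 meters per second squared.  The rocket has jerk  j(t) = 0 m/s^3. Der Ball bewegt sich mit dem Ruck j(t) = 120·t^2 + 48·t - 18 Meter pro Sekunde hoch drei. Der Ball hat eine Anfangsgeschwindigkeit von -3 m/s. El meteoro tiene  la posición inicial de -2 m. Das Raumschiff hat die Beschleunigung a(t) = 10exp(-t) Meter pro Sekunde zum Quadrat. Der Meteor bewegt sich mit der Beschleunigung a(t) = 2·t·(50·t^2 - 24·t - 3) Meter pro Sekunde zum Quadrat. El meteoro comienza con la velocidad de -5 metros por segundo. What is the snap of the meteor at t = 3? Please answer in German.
Um dies zu lösen, müssen wir 2 Ableitungen unserer Gleichung für die Beschleunigung a(t) = 2·t·(50·t^2 - 24·t - 3) nehmen. Mit d/dt von a(t) finden wir j(t) = 100·t^2 + 2·t·(100·t - 24) - 48·t - 6. Die Ableitung von dem Ruck ergibt den Snap: s(t) = 600·t - 96. Wir haben den Snap s(t) = 600·t - 96. Durch Einsetzen von t = 3: s(3) = 1704.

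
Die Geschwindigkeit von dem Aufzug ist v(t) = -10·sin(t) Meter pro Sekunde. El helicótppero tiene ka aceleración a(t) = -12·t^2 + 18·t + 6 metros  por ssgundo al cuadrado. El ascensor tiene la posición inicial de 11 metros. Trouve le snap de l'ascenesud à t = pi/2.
Pour résoudre ceci, nous devons prendre 3 dérivées de notre équation de la vitesse v(t) = -10·sin(t). En prenant d/dt de v(t), nous trouvons a(t) = -10·cos(t). La dérivée de l'accélération donne le jerk: j(t) = 10·sin(t). En dérivant le jerk, nous obtenons le snap: s(t) = 10·cos(t). De l'équation du snap s(t) = 10·cos(t), nous substituons t = pi/2 pour obtenir s = 0.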